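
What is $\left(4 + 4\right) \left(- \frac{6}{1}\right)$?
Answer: $-48$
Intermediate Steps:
$\left(4 + 4\right) \left(- \frac{6}{1}\right) = 8 \left(\left(-6\right) 1\right) = 8 \left(-6\right) = -48$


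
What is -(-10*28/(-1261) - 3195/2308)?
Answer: 3382655/2910388 ≈ 1.1623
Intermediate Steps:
-(-10*28/(-1261) - 3195/2308) = -(-280*(-1/1261) - 3195*1/2308) = -(280/1261 - 3195/2308) = -1*(-3382655/2910388) = 3382655/2910388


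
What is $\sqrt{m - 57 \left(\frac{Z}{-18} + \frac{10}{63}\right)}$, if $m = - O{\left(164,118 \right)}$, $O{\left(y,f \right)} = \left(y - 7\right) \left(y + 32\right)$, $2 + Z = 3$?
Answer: $\frac{i \sqrt{54292182}}{42} \approx 175.44 i$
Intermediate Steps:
$Z = 1$ ($Z = -2 + 3 = 1$)
$O{\left(y,f \right)} = \left(-7 + y\right) \left(32 + y\right)$
$m = -30772$ ($m = - (-224 + 164^{2} + 25 \cdot 164) = - (-224 + 26896 + 4100) = \left(-1\right) 30772 = -30772$)
$\sqrt{m - 57 \left(\frac{Z}{-18} + \frac{10}{63}\right)} = \sqrt{-30772 - 57 \left(1 \frac{1}{-18} + \frac{10}{63}\right)} = \sqrt{-30772 - 57 \left(1 \left(- \frac{1}{18}\right) + 10 \cdot \frac{1}{63}\right)} = \sqrt{-30772 - 57 \left(- \frac{1}{18} + \frac{10}{63}\right)} = \sqrt{-30772 - \frac{247}{42}} = \sqrt{- \frac{1292671}{42}} = \frac{i \sqrt{54292182}}{42}$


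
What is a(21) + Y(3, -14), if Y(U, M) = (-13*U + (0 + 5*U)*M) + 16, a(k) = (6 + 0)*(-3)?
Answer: -251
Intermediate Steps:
a(k) = -18 (a(k) = 6*(-3) = -18)
Y(U, M) = 16 - 13*U + 5*M*U (Y(U, M) = (-13*U + (5*U)*M) + 16 = (-13*U + 5*M*U) + 16 = 16 - 13*U + 5*M*U)
a(21) + Y(3, -14) = -18 + (16 - 13*3 + 5*(-14)*3) = -18 + (16 - 39 - 210) = -18 - 233 = -251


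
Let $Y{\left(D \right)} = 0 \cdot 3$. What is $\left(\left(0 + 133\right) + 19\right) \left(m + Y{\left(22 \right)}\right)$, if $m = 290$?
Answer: $44080$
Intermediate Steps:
$Y{\left(D \right)} = 0$
$\left(\left(0 + 133\right) + 19\right) \left(m + Y{\left(22 \right)}\right) = \left(\left(0 + 133\right) + 19\right) \left(290 + 0\right) = \left(133 + 19\right) 290 = 152 \cdot 290 = 44080$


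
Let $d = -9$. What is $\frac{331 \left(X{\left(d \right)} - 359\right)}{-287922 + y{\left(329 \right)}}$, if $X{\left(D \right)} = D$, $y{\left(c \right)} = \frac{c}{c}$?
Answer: $\frac{121808}{287921} \approx 0.42306$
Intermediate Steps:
$y{\left(c \right)} = 1$
$\frac{331 \left(X{\left(d \right)} - 359\right)}{-287922 + y{\left(329 \right)}} = \frac{331 \left(-9 - 359\right)}{-287922 + 1} = \frac{331 \left(-368\right)}{-287921} = \left(-121808\right) \left(- \frac{1}{287921}\right) = \frac{121808}{287921}$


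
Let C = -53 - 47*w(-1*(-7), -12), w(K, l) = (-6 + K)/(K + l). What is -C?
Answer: 218/5 ≈ 43.600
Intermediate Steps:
w(K, l) = (-6 + K)/(K + l)
C = -218/5 (C = -53 - 47*(-6 - 1*(-7))/(-1*(-7) - 12) = -53 - 47*(-6 + 7)/(7 - 12) = -53 - 47/(-5) = -53 - (-47)/5 = -53 - 47*(-1/5) = -53 + 47/5 = -218/5 ≈ -43.600)
-C = -1*(-218/5) = 218/5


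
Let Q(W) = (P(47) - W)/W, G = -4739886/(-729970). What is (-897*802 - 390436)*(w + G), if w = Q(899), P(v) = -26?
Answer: -13723374255328/2262907 ≈ -6.0645e+6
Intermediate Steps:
G = 2369943/364985 (G = -4739886*(-1/729970) = 2369943/364985 ≈ 6.4933)
Q(W) = (-26 - W)/W
w = -925/899 (w = (-26 - 1*899)/899 = (-26 - 899)/899 = (1/899)*(-925) = -925/899 ≈ -1.0289)
(-897*802 - 390436)*(w + G) = (-897*802 - 390436)*(-925/899 + 2369943/364985) = (-719394 - 390436)*(1792967632/328121515) = -1109830*1792967632/328121515 = -13723374255328/2262907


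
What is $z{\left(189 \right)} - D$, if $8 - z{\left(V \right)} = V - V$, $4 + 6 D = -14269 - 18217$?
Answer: $5423$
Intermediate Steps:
$D = -5415$ ($D = - \frac{2}{3} + \frac{-14269 - 18217}{6} = - \frac{2}{3} + \frac{1}{6} \left(-32486\right) = - \frac{2}{3} - \frac{16243}{3} = -5415$)
$z{\left(V \right)} = 8$ ($z{\left(V \right)} = 8 - \left(V - V\right) = 8 - 0 = 8 + 0 = 8$)
$z{\left(189 \right)} - D = 8 - -5415 = 8 + 5415 = 5423$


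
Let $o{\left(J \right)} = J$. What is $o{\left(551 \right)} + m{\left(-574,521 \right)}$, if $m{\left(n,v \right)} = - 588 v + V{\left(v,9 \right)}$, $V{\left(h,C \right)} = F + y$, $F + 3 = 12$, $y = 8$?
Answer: $-305780$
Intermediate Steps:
$F = 9$ ($F = -3 + 12 = 9$)
$V{\left(h,C \right)} = 17$ ($V{\left(h,C \right)} = 9 + 8 = 17$)
$m{\left(n,v \right)} = 17 - 588 v$ ($m{\left(n,v \right)} = - 588 v + 17 = 17 - 588 v$)
$o{\left(551 \right)} + m{\left(-574,521 \right)} = 551 + \left(17 - 306348\right) = 551 - 306331 = -305780$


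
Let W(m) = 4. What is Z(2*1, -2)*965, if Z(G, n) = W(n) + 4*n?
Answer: -3860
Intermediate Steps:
Z(G, n) = 4 + 4*n
Z(2*1, -2)*965 = (4 + 4*(-2))*965 = (4 - 8)*965 = -4*965 = -3860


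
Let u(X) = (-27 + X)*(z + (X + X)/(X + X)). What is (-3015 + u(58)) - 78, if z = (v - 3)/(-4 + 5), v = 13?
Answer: -2752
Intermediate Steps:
z = 10 (z = (13 - 3)/(-4 + 5) = 10/1 = 10*1 = 10)
u(X) = -297 + 11*X (u(X) = (-27 + X)*(10 + (X + X)/(X + X)) = (-27 + X)*(10 + (2*X)/((2*X))) = (-27 + X)*(10 + (2*X)*(1/(2*X))) = (-27 + X)*(10 + 1) = (-27 + X)*11 = -297 + 11*X)
(-3015 + u(58)) - 78 = (-3015 + (-297 + 11*58)) - 78 = (-3015 + (-297 + 638)) - 78 = (-3015 + 341) - 78 = -2674 - 78 = -2752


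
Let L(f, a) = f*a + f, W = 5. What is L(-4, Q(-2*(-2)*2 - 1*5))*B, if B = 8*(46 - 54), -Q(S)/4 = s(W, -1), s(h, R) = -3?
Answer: 3328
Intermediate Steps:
Q(S) = 12 (Q(S) = -4*(-3) = 12)
B = -64 (B = 8*(-8) = -64)
L(f, a) = f + a*f (L(f, a) = a*f + f = f + a*f)
L(-4, Q(-2*(-2)*2 - 1*5))*B = -4*(1 + 12)*(-64) = -4*13*(-64) = -52*(-64) = 3328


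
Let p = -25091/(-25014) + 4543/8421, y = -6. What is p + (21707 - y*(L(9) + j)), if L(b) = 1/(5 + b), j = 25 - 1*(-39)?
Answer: 141022041721/6383118 ≈ 22093.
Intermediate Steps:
p = 1406623/911874 (p = -25091*(-1/25014) + 4543*(1/8421) = 2281/2274 + 649/1203 = 1406623/911874 ≈ 1.5426)
j = 64 (j = 25 + 39 = 64)
p + (21707 - y*(L(9) + j)) = 1406623/911874 + (21707 - (-6)*(1/(5 + 9) + 64)) = 1406623/911874 + (21707 - (-6)*(1/14 + 64)) = 1406623/911874 + (21707 - (-6)*897/14) = 1406623/911874 + (21707 - 1*(-2691/7)) = 1406623/911874 + (21707 + 2691/7) = 1406623/911874 + 154640/7 = 141022041721/6383118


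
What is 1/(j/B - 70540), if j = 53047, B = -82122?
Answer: -82122/5792938927 ≈ -1.4176e-5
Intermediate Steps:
1/(j/B - 70540) = 1/(53047/(-82122) - 70540) = 1/(53047*(-1/82122) - 70540) = 1/(-53047/82122 - 70540) = 1/(-5792938927/82122) = -82122/5792938927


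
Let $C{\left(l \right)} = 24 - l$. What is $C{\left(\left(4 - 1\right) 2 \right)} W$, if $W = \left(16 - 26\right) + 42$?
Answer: $576$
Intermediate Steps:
$W = 32$ ($W = -10 + 42 = 32$)
$C{\left(\left(4 - 1\right) 2 \right)} W = \left(24 - \left(4 - 1\right) 2\right) 32 = \left(24 - 3 \cdot 2\right) 32 = \left(24 - 6\right) 32 = 18 \cdot 32 = 576$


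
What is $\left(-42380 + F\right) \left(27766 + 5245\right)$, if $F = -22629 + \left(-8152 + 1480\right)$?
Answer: $-2366261491$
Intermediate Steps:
$F = -29301$ ($F = -22629 - 6672 = -29301$)
$\left(-42380 + F\right) \left(27766 + 5245\right) = \left(-42380 - 29301\right) \left(27766 + 5245\right) = \left(-71681\right) 33011 = -2366261491$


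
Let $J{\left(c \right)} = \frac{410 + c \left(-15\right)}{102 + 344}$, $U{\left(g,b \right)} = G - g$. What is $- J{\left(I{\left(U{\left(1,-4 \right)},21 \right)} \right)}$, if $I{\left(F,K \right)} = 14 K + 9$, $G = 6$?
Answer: $\frac{4135}{446} \approx 9.2713$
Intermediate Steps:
$U{\left(g,b \right)} = 6 - g$
$I{\left(F,K \right)} = 9 + 14 K$
$J{\left(c \right)} = \frac{205}{223} - \frac{15 c}{446}$ ($J{\left(c \right)} = \frac{410 - 15 c}{446} = \left(410 - 15 c\right) \frac{1}{446} = \frac{205}{223} - \frac{15 c}{446}$)
$- J{\left(I{\left(U{\left(1,-4 \right)},21 \right)} \right)} = - (\frac{205}{223} - \frac{15 \left(9 + 14 \cdot 21\right)}{446}) = - (\frac{205}{223} - \frac{15 \left(9 + 294\right)}{446}) = - (\frac{205}{223} - \frac{4545}{446}) = \left(-1\right) \left(- \frac{4135}{446}\right) = \frac{4135}{446}$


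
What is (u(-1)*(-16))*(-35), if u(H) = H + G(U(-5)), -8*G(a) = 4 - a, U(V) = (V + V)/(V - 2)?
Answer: -740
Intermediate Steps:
U(V) = 2*V/(-2 + V) (U(V) = (2*V)/(-2 + V) = 2*V/(-2 + V))
G(a) = -½ + a/8 (G(a) = -(4 - a)/8 = -½ + a/8)
u(H) = -9/28 + H (u(H) = H + (-½ + (2*(-5)/(-2 - 5))/8) = H + (-½ + (2*(-5)/(-7))/8) = H + (-½ + (2*(-5)*(-⅐))/8) = H + (-½ + (⅛)*(10/7)) = H + (-½ + 5/28) = H - 9/28 = -9/28 + H)
(u(-1)*(-16))*(-35) = ((-9/28 - 1)*(-16))*(-35) = -37/28*(-16)*(-35) = (148/7)*(-35) = -740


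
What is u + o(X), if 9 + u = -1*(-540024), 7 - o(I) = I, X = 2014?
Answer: 538008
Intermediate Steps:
o(I) = 7 - I
u = 540015 (u = -9 - 1*(-540024) = -9 + 540024 = 540015)
u + o(X) = 540015 + (7 - 1*2014) = 540015 + (7 - 2014) = 540015 - 2007 = 538008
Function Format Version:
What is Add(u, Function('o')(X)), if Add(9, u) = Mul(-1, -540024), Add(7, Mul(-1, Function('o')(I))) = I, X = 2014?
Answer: 538008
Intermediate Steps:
Function('o')(I) = Add(7, Mul(-1, I))
u = 540015 (u = Add(-9, Mul(-1, -540024)) = Add(-9, 540024) = 540015)
Add(u, Function('o')(X)) = Add(540015, Add(7, Mul(-1, 2014))) = Add(540015, Add(7, -2014)) = Add(540015, -2007) = 538008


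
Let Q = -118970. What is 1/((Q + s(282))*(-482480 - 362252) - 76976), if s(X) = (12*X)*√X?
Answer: 465267079/36089997218346990168 + 9925601*√282/27067497913760242626 ≈ 1.9050e-11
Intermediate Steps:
s(X) = 12*X^(3/2)
1/((Q + s(282))*(-482480 - 362252) - 76976) = 1/((-118970 + 12*282^(3/2))*(-482480 - 362252) - 76976) = 1/((-118970 + 12*(282*√282))*(-844732) - 76976) = 1/((-118970 + 3384*√282)*(-844732) - 76976) = 1/((100497766040 - 2858573088*√282) - 76976) = 1/(100497689064 - 2858573088*√282)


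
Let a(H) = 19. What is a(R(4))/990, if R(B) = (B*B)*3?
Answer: 19/990 ≈ 0.019192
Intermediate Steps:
R(B) = 3*B² (R(B) = B²*3 = 3*B²)
a(R(4))/990 = 19/990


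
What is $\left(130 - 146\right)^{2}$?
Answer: $256$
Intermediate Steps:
$\left(130 - 146\right)^{2} = \left(-16\right)^{2} = 256$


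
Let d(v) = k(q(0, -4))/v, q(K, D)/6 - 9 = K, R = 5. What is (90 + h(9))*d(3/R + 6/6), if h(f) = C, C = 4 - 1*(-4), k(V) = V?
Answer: 6615/2 ≈ 3307.5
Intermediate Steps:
q(K, D) = 54 + 6*K
d(v) = 54/v (d(v) = (54 + 6*0)/v = (54 + 0)/v = 54/v)
C = 8 (C = 4 + 4 = 8)
h(f) = 8
(90 + h(9))*d(3/R + 6/6) = (90 + 8)*(54/(3/5 + 6/6)) = 98*(54/(3*(1/5) + 6*(1/6))) = 98*(54/(3/5 + 1)) = 98*(54/(8/5)) = 98*(54*(5/8)) = 98*(135/4) = 6615/2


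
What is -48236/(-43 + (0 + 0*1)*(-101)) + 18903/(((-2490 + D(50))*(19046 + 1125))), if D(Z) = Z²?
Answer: 9730496389/8673530 ≈ 1121.9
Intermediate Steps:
-48236/(-43 + (0 + 0*1)*(-101)) + 18903/(((-2490 + D(50))*(19046 + 1125))) = -48236/(-43 + (0 + 0*1)*(-101)) + 18903/(((-2490 + 50²)*(19046 + 1125))) = -48236/(-43 + (0 + 0)*(-101)) + 18903/(((-2490 + 2500)*20171)) = -48236/(-43 + 0*(-101)) + 18903/((10*20171)) = -48236/(-43 + 0) + 18903/201710 = -48236/(-43) + 18903*(1/201710) = -48236*(-1/43) + 18903/201710 = 48236/43 + 18903/201710 = 9730496389/8673530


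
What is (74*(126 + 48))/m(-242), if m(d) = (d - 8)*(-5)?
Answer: 6438/625 ≈ 10.301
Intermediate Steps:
m(d) = 40 - 5*d (m(d) = (-8 + d)*(-5) = 40 - 5*d)
(74*(126 + 48))/m(-242) = (74*(126 + 48))/(40 - 5*(-242)) = (74*174)/(40 + 1210) = 12876/1250 = 12876*(1/1250) = 6438/625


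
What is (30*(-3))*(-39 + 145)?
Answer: -9540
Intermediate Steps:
(30*(-3))*(-39 + 145) = -90*106 = -9540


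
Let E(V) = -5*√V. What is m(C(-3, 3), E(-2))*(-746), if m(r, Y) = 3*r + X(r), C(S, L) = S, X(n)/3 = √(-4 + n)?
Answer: 6714 - 2238*I*√7 ≈ 6714.0 - 5921.2*I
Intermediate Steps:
X(n) = 3*√(-4 + n)
m(r, Y) = 3*r + 3*√(-4 + r)
m(C(-3, 3), E(-2))*(-746) = (3*(-3) + 3*√(-4 - 3))*(-746) = (-9 + 3*√(-7))*(-746) = (-9 + 3*(I*√7))*(-746) = (-9 + 3*I*√7)*(-746) = 6714 - 2238*I*√7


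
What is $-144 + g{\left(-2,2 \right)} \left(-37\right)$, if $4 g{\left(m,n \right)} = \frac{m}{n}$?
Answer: $- \frac{539}{4} \approx -134.75$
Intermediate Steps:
$g{\left(m,n \right)} = \frac{m}{4 n}$ ($g{\left(m,n \right)} = \frac{m \frac{1}{n}}{4} = \frac{m}{4 n}$)
$-144 + g{\left(-2,2 \right)} \left(-37\right) = -144 + \frac{1}{4} \left(-2\right) \frac{1}{2} \left(-37\right) = -144 - - \frac{37}{4} = -144 + \frac{37}{4} = - \frac{539}{4}$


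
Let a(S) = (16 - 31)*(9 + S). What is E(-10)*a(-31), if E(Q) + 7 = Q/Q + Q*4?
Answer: -15180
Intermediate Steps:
E(Q) = -6 + 4*Q (E(Q) = -7 + (Q/Q + Q*4) = -7 + (1 + 4*Q) = -6 + 4*Q)
a(S) = -135 - 15*S (a(S) = -15*(9 + S) = -135 - 15*S)
E(-10)*a(-31) = (-6 + 4*(-10))*(-135 - 15*(-31)) = (-6 - 40)*(-135 + 465) = -46*330 = -15180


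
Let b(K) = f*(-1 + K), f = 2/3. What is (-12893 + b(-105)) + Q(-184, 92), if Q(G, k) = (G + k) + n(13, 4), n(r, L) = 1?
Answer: -39164/3 ≈ -13055.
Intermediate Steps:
f = ⅔ (f = 2*(⅓) = ⅔ ≈ 0.66667)
Q(G, k) = 1 + G + k (Q(G, k) = (G + k) + 1 = 1 + G + k)
b(K) = -⅔ + 2*K/3 (b(K) = 2*(-1 + K)/3 = -⅔ + 2*K/3)
(-12893 + b(-105)) + Q(-184, 92) = (-12893 + (-⅔ + (⅔)*(-105))) + (1 - 184 + 92) = (-12893 + (-⅔ - 70)) - 91 = (-12893 - 212/3) - 91 = -38891/3 - 91 = -39164/3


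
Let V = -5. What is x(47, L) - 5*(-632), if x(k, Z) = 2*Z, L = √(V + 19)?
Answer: 3160 + 2*√14 ≈ 3167.5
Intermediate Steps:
L = √14 (L = √(-5 + 19) = √14 ≈ 3.7417)
x(47, L) - 5*(-632) = 2*√14 - 5*(-632) = 2*√14 - 1*(-3160) = 2*√14 + 3160 = 3160 + 2*√14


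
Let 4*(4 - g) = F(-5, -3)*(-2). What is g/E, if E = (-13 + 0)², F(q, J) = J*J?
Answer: 17/338 ≈ 0.050296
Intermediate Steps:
F(q, J) = J²
g = 17/2 (g = 4 - (-3)²*(-2)/4 = 4 - 9*(-2)/4 = 4 - ¼*(-18) = 4 + 9/2 = 17/2 ≈ 8.5000)
E = 169 (E = (-13)² = 169)
g/E = (17/2)/169 = (17/2)*(1/169) = 17/338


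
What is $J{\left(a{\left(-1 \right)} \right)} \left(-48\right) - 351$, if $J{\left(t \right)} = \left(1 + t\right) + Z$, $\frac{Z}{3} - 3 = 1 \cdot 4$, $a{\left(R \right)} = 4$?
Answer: $-1599$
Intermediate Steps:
$Z = 21$ ($Z = 9 + 3 \cdot 1 \cdot 4 = 9 + 3 \cdot 4 = 9 + 12 = 21$)
$J{\left(t \right)} = 22 + t$ ($J{\left(t \right)} = \left(1 + t\right) + 21 = 22 + t$)
$J{\left(a{\left(-1 \right)} \right)} \left(-48\right) - 351 = \left(22 + 4\right) \left(-48\right) - 351 = 26 \left(-48\right) - 351 = -1248 - 351 = -1599$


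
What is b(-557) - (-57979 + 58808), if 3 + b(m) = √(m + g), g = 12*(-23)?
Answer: -832 + 7*I*√17 ≈ -832.0 + 28.862*I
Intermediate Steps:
g = -276
b(m) = -3 + √(-276 + m) (b(m) = -3 + √(m - 276) = -3 + √(-276 + m))
b(-557) - (-57979 + 58808) = (-3 + √(-276 - 557)) - (-57979 + 58808) = (-3 + √(-833)) - 1*829 = (-3 + 7*I*√17) - 829 = -832 + 7*I*√17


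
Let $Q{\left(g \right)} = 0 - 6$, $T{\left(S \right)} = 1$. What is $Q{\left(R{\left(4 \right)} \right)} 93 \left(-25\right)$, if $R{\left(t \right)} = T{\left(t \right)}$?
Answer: $13950$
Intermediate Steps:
$R{\left(t \right)} = 1$
$Q{\left(g \right)} = -6$ ($Q{\left(g \right)} = 0 - 6 = -6$)
$Q{\left(R{\left(4 \right)} \right)} 93 \left(-25\right) = \left(-6\right) 93 \left(-25\right) = \left(-558\right) \left(-25\right) = 13950$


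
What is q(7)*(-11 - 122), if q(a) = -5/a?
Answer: 95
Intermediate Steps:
q(7)*(-11 - 122) = (-5/7)*(-11 - 122) = -5*1/7*(-133) = -5/7*(-133) = 95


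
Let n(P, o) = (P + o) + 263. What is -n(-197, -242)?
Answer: 176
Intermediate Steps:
n(P, o) = 263 + P + o
-n(-197, -242) = -(263 - 197 - 242) = -1*(-176) = 176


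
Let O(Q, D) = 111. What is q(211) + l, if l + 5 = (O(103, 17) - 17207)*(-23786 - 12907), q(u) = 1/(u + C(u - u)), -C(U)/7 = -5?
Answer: 154316666659/246 ≈ 6.2730e+8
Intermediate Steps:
C(U) = 35 (C(U) = -7*(-5) = 35)
q(u) = 1/(35 + u) (q(u) = 1/(u + 35) = 1/(35 + u))
l = 627303523 (l = -5 + (111 - 17207)*(-23786 - 12907) = -5 - 17096*(-36693) = -5 + 627303528 = 627303523)
q(211) + l = 1/(35 + 211) + 627303523 = 1/246 + 627303523 = 154316666659/246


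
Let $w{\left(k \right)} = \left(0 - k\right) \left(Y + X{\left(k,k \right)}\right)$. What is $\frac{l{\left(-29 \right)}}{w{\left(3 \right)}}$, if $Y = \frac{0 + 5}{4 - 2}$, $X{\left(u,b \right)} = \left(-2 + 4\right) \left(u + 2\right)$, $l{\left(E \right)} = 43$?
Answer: $- \frac{86}{75} \approx -1.1467$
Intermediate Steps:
$X{\left(u,b \right)} = 4 + 2 u$ ($X{\left(u,b \right)} = 2 \left(2 + u\right) = 4 + 2 u$)
$Y = \frac{5}{2} \approx 2.5$
$w{\left(k \right)} = - k \left(\frac{13}{2} + 2 k\right)$ ($w{\left(k \right)} = \left(0 - k\right) \left(\frac{5}{2} + \left(4 + 2 k\right)\right) = - k \left(\frac{13}{2} + 2 k\right)$)
$\frac{l{\left(-29 \right)}}{w{\left(3 \right)}} = \frac{43}{\left(- \frac{1}{2}\right) 3 \left(13 + 4 \cdot 3\right)} = \frac{43}{\left(- \frac{1}{2}\right) 3 \left(13 + 12\right)} = \frac{43}{\left(- \frac{1}{2}\right) 3 \cdot 25} = \frac{43}{- \frac{75}{2}} = 43 \left(- \frac{2}{75}\right) = - \frac{86}{75}$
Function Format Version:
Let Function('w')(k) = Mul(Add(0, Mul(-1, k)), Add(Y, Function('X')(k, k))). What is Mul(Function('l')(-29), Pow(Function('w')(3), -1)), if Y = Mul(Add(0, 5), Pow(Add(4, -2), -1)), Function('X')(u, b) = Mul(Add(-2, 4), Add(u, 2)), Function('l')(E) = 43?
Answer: Rational(-86, 75) ≈ -1.1467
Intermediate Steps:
Function('X')(u, b) = Add(4, Mul(2, u)) (Function('X')(u, b) = Mul(2, Add(2, u)) = Add(4, Mul(2, u)))
Y = Rational(5, 2) (Y = Mul(5, Pow(2, -1)) = Mul(5, Rational(1, 2)) = Rational(5, 2) ≈ 2.5000)
Function('w')(k) = Mul(-1, k, Add(Rational(13, 2), Mul(2, k))) (Function('w')(k) = Mul(Add(0, Mul(-1, k)), Add(Rational(5, 2), Add(4, Mul(2, k)))) = Mul(Mul(-1, k), Add(Rational(13, 2), Mul(2, k))) = Mul(-1, k, Add(Rational(13, 2), Mul(2, k))))
Mul(Function('l')(-29), Pow(Function('w')(3), -1)) = Mul(43, Pow(Mul(Rational(-1, 2), 3, Add(13, Mul(4, 3))), -1)) = Mul(43, Pow(Mul(Rational(-1, 2), 3, Add(13, 12)), -1)) = Mul(43, Pow(Mul(Rational(-1, 2), 3, 25), -1)) = Mul(43, Pow(Rational(-75, 2), -1)) = Mul(43, Rational(-2, 75)) = Rational(-86, 75)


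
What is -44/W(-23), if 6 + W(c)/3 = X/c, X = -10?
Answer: 253/96 ≈ 2.6354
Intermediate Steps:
W(c) = -18 - 30/c (W(c) = -18 + 3*(-10/c) = -18 - 30/c)
-44/W(-23) = -44/(-18 - 30/(-23)) = -44/(-18 - 30*(-1/23)) = -44/(-18 + 30/23) = -44/(-384/23) = -44*(-23/384) = 253/96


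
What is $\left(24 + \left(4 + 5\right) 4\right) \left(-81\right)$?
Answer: $-4860$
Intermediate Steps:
$\left(24 + \left(4 + 5\right) 4\right) \left(-81\right) = \left(24 + 9 \cdot 4\right) \left(-81\right) = \left(24 + 36\right) \left(-81\right) = 60 \left(-81\right) = -4860$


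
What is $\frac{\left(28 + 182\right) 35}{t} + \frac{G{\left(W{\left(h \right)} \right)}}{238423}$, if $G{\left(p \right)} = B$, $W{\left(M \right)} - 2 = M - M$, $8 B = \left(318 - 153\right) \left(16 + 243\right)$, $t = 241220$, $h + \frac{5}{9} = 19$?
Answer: $\frac{173770065}{3286422632} \approx 0.052875$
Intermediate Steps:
$h = \frac{166}{9}$ ($h = - \frac{5}{9} + 19 = \frac{166}{9} \approx 18.444$)
$B = \frac{42735}{8}$ ($B = \frac{\left(318 - 153\right) \left(16 + 243\right)}{8} = \frac{165 \cdot 259}{8} = \frac{1}{8} \cdot 42735 = \frac{42735}{8} \approx 5341.9$)
$W{\left(M \right)} = 2$ ($W{\left(M \right)} = 2 + \left(M - M\right) = 2 + 0 = 2$)
$G{\left(p \right)} = \frac{42735}{8}$
$\frac{\left(28 + 182\right) 35}{t} + \frac{G{\left(W{\left(h \right)} \right)}}{238423} = \frac{\left(28 + 182\right) 35}{241220} + \frac{42735}{8 \cdot 238423} = 210 \cdot 35 \cdot \frac{1}{241220} + \frac{42735}{8} \cdot \frac{1}{238423} = 7350 \cdot \frac{1}{241220} + \frac{42735}{1907384} = \frac{105}{3446} + \frac{42735}{1907384} = \frac{173770065}{3286422632}$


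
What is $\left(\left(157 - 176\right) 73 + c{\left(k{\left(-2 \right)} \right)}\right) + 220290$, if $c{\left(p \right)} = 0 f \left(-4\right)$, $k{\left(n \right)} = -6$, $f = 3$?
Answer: $218903$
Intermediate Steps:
$c{\left(p \right)} = 0$ ($c{\left(p \right)} = 0 \cdot 3 \left(-4\right) = 0 \left(-4\right) = 0$)
$\left(\left(157 - 176\right) 73 + c{\left(k{\left(-2 \right)} \right)}\right) + 220290 = \left(\left(157 - 176\right) 73 + 0\right) + 220290 = \left(\left(-19\right) 73 + 0\right) + 220290 = \left(-1387 + 0\right) + 220290 = -1387 + 220290 = 218903$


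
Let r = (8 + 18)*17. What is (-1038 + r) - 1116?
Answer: -1712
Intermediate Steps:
r = 442 (r = 26*17 = 442)
(-1038 + r) - 1116 = (-1038 + 442) - 1116 = -596 - 1116 = -1712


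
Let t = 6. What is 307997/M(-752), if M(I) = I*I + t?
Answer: 307997/565510 ≈ 0.54464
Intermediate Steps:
M(I) = 6 + I**2 (M(I) = I*I + 6 = I**2 + 6 = 6 + I**2)
307997/M(-752) = 307997/(6 + (-752)**2) = 307997/(6 + 565504) = 307997/565510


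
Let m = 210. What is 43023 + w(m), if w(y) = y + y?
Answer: 43443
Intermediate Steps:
w(y) = 2*y
43023 + w(m) = 43023 + 2*210 = 43023 + 420 = 43443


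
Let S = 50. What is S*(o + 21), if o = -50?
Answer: -1450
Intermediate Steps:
S*(o + 21) = 50*(-50 + 21) = 50*(-29) = -1450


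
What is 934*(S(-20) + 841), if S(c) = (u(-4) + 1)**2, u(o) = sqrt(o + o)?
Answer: 778956 + 3736*I*sqrt(2) ≈ 7.7896e+5 + 5283.5*I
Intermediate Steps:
u(o) = sqrt(2)*sqrt(o) (u(o) = sqrt(2*o) = sqrt(2)*sqrt(o))
S(c) = (1 + 2*I*sqrt(2))**2 (S(c) = (sqrt(2)*sqrt(-4) + 1)**2 = (sqrt(2)*(2*I) + 1)**2 = (2*I*sqrt(2) + 1)**2 = (1 + 2*I*sqrt(2))**2)
934*(S(-20) + 841) = 934*((-7 + 4*I*sqrt(2)) + 841) = 934*(834 + 4*I*sqrt(2)) = 778956 + 3736*I*sqrt(2)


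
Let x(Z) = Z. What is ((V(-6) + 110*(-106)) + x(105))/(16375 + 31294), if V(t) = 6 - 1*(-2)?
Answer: -11547/47669 ≈ -0.24223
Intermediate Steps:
V(t) = 8 (V(t) = 6 + 2 = 8)
((V(-6) + 110*(-106)) + x(105))/(16375 + 31294) = ((8 + 110*(-106)) + 105)/(16375 + 31294) = ((8 - 11660) + 105)/47669 = (-11652 + 105)*(1/47669) = -11547*1/47669 = -11547/47669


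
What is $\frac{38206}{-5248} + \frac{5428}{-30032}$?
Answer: $- \frac{36746523}{4925248} \approx -7.4608$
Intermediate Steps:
$\frac{38206}{-5248} + \frac{5428}{-30032} = 38206 \left(- \frac{1}{5248}\right) + 5428 \left(- \frac{1}{30032}\right) = - \frac{19103}{2624} - \frac{1357}{7508} = - \frac{36746523}{4925248}$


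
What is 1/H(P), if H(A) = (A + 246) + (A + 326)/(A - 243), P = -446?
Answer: -689/137680 ≈ -0.0050044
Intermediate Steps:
H(A) = 246 + A + (326 + A)/(-243 + A) (H(A) = (246 + A) + (326 + A)/(-243 + A) = 246 + A + (326 + A)/(-243 + A))
1/H(P) = 1/((-59452 + (-446)**2 + 4*(-446))/(-243 - 446)) = 1/((-59452 + 198916 - 1784)/(-689)) = 1/(-1/689*137680) = 1/(-137680/689) = -689/137680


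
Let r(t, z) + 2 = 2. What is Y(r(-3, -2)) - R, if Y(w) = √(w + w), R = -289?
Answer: 289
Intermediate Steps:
r(t, z) = 0 (r(t, z) = -2 + 2 = 0)
Y(w) = √2*√w (Y(w) = √(2*w) = √2*√w)
Y(r(-3, -2)) - R = √2*√0 - 1*(-289) = √2*0 + 289 = 0 + 289 = 289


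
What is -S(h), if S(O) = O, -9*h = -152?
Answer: -152/9 ≈ -16.889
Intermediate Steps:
h = 152/9 (h = -⅑*(-152) = 152/9 ≈ 16.889)
-S(h) = -1*152/9 = -152/9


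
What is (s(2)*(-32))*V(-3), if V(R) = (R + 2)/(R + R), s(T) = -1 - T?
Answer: 16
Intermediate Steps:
V(R) = (2 + R)/(2*R) (V(R) = (2 + R)/((2*R)) = (2 + R)*(1/(2*R)) = (2 + R)/(2*R))
(s(2)*(-32))*V(-3) = ((-1 - 1*2)*(-32))*((½)*(2 - 3)/(-3)) = ((-1 - 2)*(-32))*((½)*(-⅓)*(-1)) = -3*(-32)*(⅙) = 96*(⅙) = 16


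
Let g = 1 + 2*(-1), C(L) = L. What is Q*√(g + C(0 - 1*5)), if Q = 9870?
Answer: 9870*I*√6 ≈ 24176.0*I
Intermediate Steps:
g = -1 (g = 1 - 2 = -1)
Q*√(g + C(0 - 1*5)) = 9870*√(-1 + (0 - 1*5)) = 9870*√(-1 + (0 - 5)) = 9870*√(-1 - 5) = 9870*√(-6) = 9870*(I*√6) = 9870*I*√6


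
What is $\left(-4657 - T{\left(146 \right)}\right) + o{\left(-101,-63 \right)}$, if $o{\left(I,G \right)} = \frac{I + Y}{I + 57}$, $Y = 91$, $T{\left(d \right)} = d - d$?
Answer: $- \frac{102449}{22} \approx -4656.8$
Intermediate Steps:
$T{\left(d \right)} = 0$
$o{\left(I,G \right)} = \frac{91 + I}{57 + I}$ ($o{\left(I,G \right)} = \frac{I + 91}{I + 57} = \frac{91 + I}{57 + I}$)
$\left(-4657 - T{\left(146 \right)}\right) + o{\left(-101,-63 \right)} = \left(-4657 - 0\right) + \frac{91 - 101}{57 - 101} = \left(-4657 + 0\right) + \frac{1}{-44} \left(-10\right) = -4657 - - \frac{5}{22} = -4657 + \frac{5}{22} = - \frac{102449}{22}$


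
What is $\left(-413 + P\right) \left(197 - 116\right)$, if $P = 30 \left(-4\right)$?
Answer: $-43173$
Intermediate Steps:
$P = -120$
$\left(-413 + P\right) \left(197 - 116\right) = \left(-413 - 120\right) \left(197 - 116\right) = \left(-533\right) 81 = -43173$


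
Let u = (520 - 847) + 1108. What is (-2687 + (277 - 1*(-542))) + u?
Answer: -1087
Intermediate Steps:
u = 781 (u = -327 + 1108 = 781)
(-2687 + (277 - 1*(-542))) + u = (-2687 + (277 - 1*(-542))) + 781 = (-2687 + (277 + 542)) + 781 = (-2687 + 819) + 781 = -1868 + 781 = -1087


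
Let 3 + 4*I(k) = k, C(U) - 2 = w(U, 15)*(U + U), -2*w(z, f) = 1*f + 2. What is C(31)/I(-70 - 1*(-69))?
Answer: 525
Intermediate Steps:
w(z, f) = -1 - f/2 (w(z, f) = -(1*f + 2)/2 = -(f + 2)/2 = -(2 + f)/2 = -1 - f/2)
C(U) = 2 - 17*U (C(U) = 2 + (-1 - ½*15)*(U + U) = 2 + (-1 - 15/2)*(2*U) = 2 - 17*U)
I(k) = -¾ + k/4
C(31)/I(-70 - 1*(-69)) = (2 - 17*31)/(-¾ + (-70 - 1*(-69))/4) = (2 - 527)/(-¾ + (-70 + 69)/4) = -525/(-¾ + (¼)*(-1)) = -525/(-¾ - ¼) = -525/(-1) = -525*(-1) = 525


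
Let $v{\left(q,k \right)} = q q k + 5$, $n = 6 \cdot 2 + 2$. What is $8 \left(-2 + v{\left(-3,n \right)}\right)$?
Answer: $1032$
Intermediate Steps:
$n = 14$ ($n = 12 + 2 = 14$)
$v{\left(q,k \right)} = 5 + k q^{2}$ ($v{\left(q,k \right)} = q^{2} k + 5 = k q^{2} + 5 = 5 + k q^{2}$)
$8 \left(-2 + v{\left(-3,n \right)}\right) = 8 \left(-2 + \left(5 + 14 \left(-3\right)^{2}\right)\right) = 8 \left(-2 + \left(5 + 14 \cdot 9\right)\right) = 8 \left(-2 + \left(5 + 126\right)\right) = 8 \left(-2 + 131\right) = 8 \cdot 129 = 1032$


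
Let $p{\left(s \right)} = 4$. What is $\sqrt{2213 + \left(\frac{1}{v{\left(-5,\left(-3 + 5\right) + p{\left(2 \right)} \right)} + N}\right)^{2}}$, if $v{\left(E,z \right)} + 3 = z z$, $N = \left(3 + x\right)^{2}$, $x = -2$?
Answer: $\frac{\sqrt{2558229}}{34} \approx 47.043$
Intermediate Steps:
$N = 1$ ($N = \left(3 - 2\right)^{2} = 1^{2} = 1$)
$v{\left(E,z \right)} = -3 + z^{2}$ ($v{\left(E,z \right)} = -3 + z z = -3 + z^{2}$)
$\sqrt{2213 + \left(\frac{1}{v{\left(-5,\left(-3 + 5\right) + p{\left(2 \right)} \right)} + N}\right)^{2}} = \sqrt{2213 + \left(\frac{1}{\left(-3 + \left(\left(-3 + 5\right) + 4\right)^{2}\right) + 1}\right)^{2}} = \sqrt{2213 + \left(\frac{1}{\left(-3 + \left(2 + 4\right)^{2}\right) + 1}\right)^{2}} = \sqrt{2213 + \left(\frac{1}{\left(-3 + 6^{2}\right) + 1}\right)^{2}} = \sqrt{2213 + \left(\frac{1}{\left(-3 + 36\right) + 1}\right)^{2}} = \sqrt{2213 + \left(\frac{1}{33 + 1}\right)^{2}} = \sqrt{2213 + \left(\frac{1}{34}\right)^{2}} = \sqrt{2213 + \frac{1}{1156}} = \sqrt{\frac{2558229}{1156}} = \frac{\sqrt{2558229}}{34}$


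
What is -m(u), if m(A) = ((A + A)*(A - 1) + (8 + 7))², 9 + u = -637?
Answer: -698794011721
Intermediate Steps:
u = -646 (u = -9 - 637 = -646)
m(A) = (15 + 2*A*(-1 + A))² (m(A) = ((2*A)*(-1 + A) + 15)² = (2*A*(-1 + A) + 15)² = (15 + 2*A*(-1 + A))²)
-m(u) = -(15 - 2*(-646) + 2*(-646)²)² = -(15 + 1292 + 2*417316)² = -(15 + 1292 + 834632)² = -1*835939² = -1*698794011721 = -698794011721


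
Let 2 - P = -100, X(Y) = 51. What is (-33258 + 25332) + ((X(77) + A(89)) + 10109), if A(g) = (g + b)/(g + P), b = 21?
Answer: 426804/191 ≈ 2234.6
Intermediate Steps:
P = 102 (P = 2 - 1*(-100) = 2 + 100 = 102)
A(g) = (21 + g)/(102 + g) (A(g) = (g + 21)/(g + 102) = (21 + g)/(102 + g))
(-33258 + 25332) + ((X(77) + A(89)) + 10109) = (-33258 + 25332) + ((51 + (21 + 89)/(102 + 89)) + 10109) = -7926 + ((51 + 110/191) + 10109) = -7926 + (9851/191 + 10109) = -7926 + 1940670/191 = 426804/191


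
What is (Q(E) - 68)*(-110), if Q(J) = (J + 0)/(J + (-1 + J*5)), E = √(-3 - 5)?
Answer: 220*(34*I + 407*√2)/(I + 12*√2) ≈ 7461.7 + 1.0766*I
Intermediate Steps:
E = 2*I*√2 (E = √(-8) = 2*I*√2 ≈ 2.8284*I)
Q(J) = J/(-1 + 6*J) (Q(J) = J/(J + (-1 + 5*J)) = J/(-1 + 6*J))
(Q(E) - 68)*(-110) = ((2*I*√2)/(-1 + 6*(2*I*√2)) - 68)*(-110) = ((2*I*√2)/(-1 + 12*I*√2) - 68)*(-110) = (2*I*√2/(-1 + 12*I*√2) - 68)*(-110) = (-68 + 2*I*√2/(-1 + 12*I*√2))*(-110) = 7480 - 220*I*√2/(-1 + 12*I*√2)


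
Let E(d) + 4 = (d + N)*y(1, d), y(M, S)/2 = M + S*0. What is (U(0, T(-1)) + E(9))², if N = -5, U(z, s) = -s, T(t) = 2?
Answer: 4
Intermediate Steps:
y(M, S) = 2*M (y(M, S) = 2*(M + S*0) = 2*(M + 0) = 2*M)
E(d) = -14 + 2*d (E(d) = -4 + (d - 5)*(2*1) = -4 + (-5 + d)*2 = -4 + (-10 + 2*d) = -14 + 2*d)
(U(0, T(-1)) + E(9))² = (-1*2 + (-14 + 2*9))² = (-2 + (-14 + 18))² = (-2 + 4)² = 2² = 4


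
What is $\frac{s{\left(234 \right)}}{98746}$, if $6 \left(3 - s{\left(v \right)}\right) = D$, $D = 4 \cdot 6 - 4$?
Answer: $- \frac{1}{296238} \approx -3.3757 \cdot 10^{-6}$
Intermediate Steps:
$D = 20$ ($D = 24 - 4 = 20$)
$s{\left(v \right)} = - \frac{1}{3}$ ($s{\left(v \right)} = 3 - \frac{10}{3} = - \frac{1}{3}$)
$\frac{s{\left(234 \right)}}{98746} = - \frac{1}{3 \cdot 98746} = \left(- \frac{1}{3}\right) \frac{1}{98746} = - \frac{1}{296238}$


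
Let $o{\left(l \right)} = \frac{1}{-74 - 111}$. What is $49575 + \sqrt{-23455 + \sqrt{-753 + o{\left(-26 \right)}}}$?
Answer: $49575 + \frac{\sqrt{-802747375 + 185 i \sqrt{25771610}}}{185} \approx 49575.0 + 153.15 i$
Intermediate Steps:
$o{\left(l \right)} = - \frac{1}{185}$ ($o{\left(l \right)} = \frac{1}{-185} = - \frac{1}{185}$)
$49575 + \sqrt{-23455 + \sqrt{-753 + o{\left(-26 \right)}}} = 49575 + \sqrt{-23455 + \sqrt{-753 - \frac{1}{185}}} = 49575 + \sqrt{-23455 + \sqrt{- \frac{139306}{185}}} = 49575 + \sqrt{-23455 + \frac{i \sqrt{25771610}}{185}}$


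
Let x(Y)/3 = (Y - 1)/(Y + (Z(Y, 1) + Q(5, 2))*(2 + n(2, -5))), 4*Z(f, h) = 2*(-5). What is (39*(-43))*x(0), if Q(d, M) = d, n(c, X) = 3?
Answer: 10062/25 ≈ 402.48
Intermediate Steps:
Z(f, h) = -5/2 (Z(f, h) = (2*(-5))/4 = (1/4)*(-10) = -5/2)
x(Y) = 3*(-1 + Y)/(25/2 + Y) (x(Y) = 3*((Y - 1)/(Y + (-5/2 + 5)*(2 + 3))) = 3*((-1 + Y)/(Y + (5/2)*5)) = 3*((-1 + Y)/(Y + 25/2)) = 3*((-1 + Y)/(25/2 + Y)) = 3*(-1 + Y)/(25/2 + Y))
(39*(-43))*x(0) = (39*(-43))*(6*(-1 + 0)/(25 + 2*0)) = -10062*(-1)/(25 + 0) = -10062*(-1)/25 = -1677*(-6/25) = 10062/25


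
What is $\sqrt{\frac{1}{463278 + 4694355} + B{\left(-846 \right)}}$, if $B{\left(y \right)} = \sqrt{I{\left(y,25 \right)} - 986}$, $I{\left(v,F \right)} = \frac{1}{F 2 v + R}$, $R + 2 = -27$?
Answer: $\frac{\sqrt{9241159224941553 + 1126001270448462681 i \sqrt{1766659863955}}}{218317447257} \approx 3.9624 + 3.9624 i$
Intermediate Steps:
$R = -29$ ($R = -2 - 27 = -29$)
$I{\left(v,F \right)} = \frac{1}{-29 + 2 F v}$ ($I{\left(v,F \right)} = \frac{1}{F 2 v - 29} = \frac{1}{2 F v - 29} = \frac{1}{-29 + 2 F v}$)
$B{\left(y \right)} = \sqrt{-986 + \frac{1}{-29 + 50 y}}$ ($B{\left(y \right)} = \sqrt{\frac{1}{-29 + 2 \cdot 25 y} - 986} = \sqrt{\frac{1}{-29 + 50 y} - 986} = \sqrt{-986 + \frac{1}{-29 + 50 y}}$)
$\sqrt{\frac{1}{463278 + 4694355} + B{\left(-846 \right)}} = \sqrt{\frac{1}{463278 + 4694355} + \sqrt{5} \sqrt{\frac{5719 - -8341560}{-29 + 50 \left(-846\right)}}} = \sqrt{\frac{1}{5157633} + \sqrt{5} \sqrt{\frac{5719 + 8341560}{-29 - 42300}}} = \sqrt{\frac{1}{5157633} + \sqrt{5} \sqrt{\frac{1}{-42329} \cdot 8347279}} = \sqrt{\frac{1}{5157633} + \sqrt{5} \sqrt{\left(- \frac{1}{42329}\right) 8347279}} = \sqrt{\frac{1}{5157633} + \sqrt{5} \sqrt{- \frac{8347279}{42329}}} = \sqrt{\frac{1}{5157633} + \sqrt{5} \frac{i \sqrt{353331972791}}{42329}} = \sqrt{\frac{1}{5157633} + \frac{i \sqrt{1766659863955}}{42329}}$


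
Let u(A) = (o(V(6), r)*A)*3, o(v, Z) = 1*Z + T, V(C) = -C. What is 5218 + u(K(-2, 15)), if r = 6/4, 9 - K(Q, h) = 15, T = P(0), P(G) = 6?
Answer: 5083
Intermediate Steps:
T = 6
K(Q, h) = -6 (K(Q, h) = 9 - 1*15 = 9 - 15 = -6)
r = 3/2 (r = 6*(¼) = 3/2 ≈ 1.5000)
o(v, Z) = 6 + Z (o(v, Z) = 1*Z + 6 = Z + 6 = 6 + Z)
u(A) = 45*A/2 (u(A) = ((6 + 3/2)*A)*3 = (15*A/2)*3 = 45*A/2)
5218 + u(K(-2, 15)) = 5218 + (45/2)*(-6) = 5218 - 135 = 5083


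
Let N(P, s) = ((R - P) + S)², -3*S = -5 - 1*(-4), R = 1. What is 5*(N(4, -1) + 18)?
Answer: 1130/9 ≈ 125.56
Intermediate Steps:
S = ⅓ (S = -(-5 - 1*(-4))/3 = -(-5 + 4)/3 = -⅓*(-1) = ⅓ ≈ 0.33333)
N(P, s) = (4/3 - P)² (N(P, s) = ((1 - P) + ⅓)² = (4/3 - P)²)
5*(N(4, -1) + 18) = 5*((4 - 3*4)²/9 + 18) = 5*((4 - 12)²/9 + 18) = 5*((⅑)*(-8)² + 18) = 5*((⅑)*64 + 18) = 5*(64/9 + 18) = 5*(226/9) = 1130/9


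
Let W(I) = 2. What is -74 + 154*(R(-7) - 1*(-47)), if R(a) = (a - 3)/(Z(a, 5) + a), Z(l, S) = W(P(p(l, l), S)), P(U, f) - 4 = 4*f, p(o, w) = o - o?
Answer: 7472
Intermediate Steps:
p(o, w) = 0
P(U, f) = 4 + 4*f
Z(l, S) = 2
R(a) = (-3 + a)/(2 + a) (R(a) = (a - 3)/(2 + a) = (-3 + a)/(2 + a))
-74 + 154*(R(-7) - 1*(-47)) = -74 + 154*((-3 - 7)/(2 - 7) - 1*(-47)) = -74 + 154*(-10/(-5) + 47) = -74 + 154*(-⅕*(-10) + 47) = -74 + 154*(2 + 47) = -74 + 154*49 = -74 + 7546 = 7472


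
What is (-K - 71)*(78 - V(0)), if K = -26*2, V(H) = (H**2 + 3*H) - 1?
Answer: -1501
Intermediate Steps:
V(H) = -1 + H**2 + 3*H
K = -52
(-K - 71)*(78 - V(0)) = (-1*(-52) - 71)*(78 - (-1 + 0**2 + 3*0)) = (52 - 71)*(78 - (-1 + 0 + 0)) = -19*(78 - 1*(-1)) = -19*(78 + 1) = -19*79 = -1501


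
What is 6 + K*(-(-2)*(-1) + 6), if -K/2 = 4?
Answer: -26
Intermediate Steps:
K = -8 (K = -2*4 = -8)
6 + K*(-(-2)*(-1) + 6) = 6 - 8*(-(-2)*(-1) + 6) = 6 - 8*(-1*2 + 6) = 6 - 8*(-2 + 6) = 6 - 8*4 = 6 - 32 = -26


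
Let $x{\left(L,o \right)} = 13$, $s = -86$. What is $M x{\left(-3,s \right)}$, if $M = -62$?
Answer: $-806$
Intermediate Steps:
$M x{\left(-3,s \right)} = \left(-62\right) 13 = -806$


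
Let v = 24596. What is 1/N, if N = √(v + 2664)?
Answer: √6815/13630 ≈ 0.0060567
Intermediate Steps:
N = 2*√6815 (N = √(24596 + 2664) = √27260 = 2*√6815 ≈ 165.11)
1/N = 1/(2*√6815) = √6815/13630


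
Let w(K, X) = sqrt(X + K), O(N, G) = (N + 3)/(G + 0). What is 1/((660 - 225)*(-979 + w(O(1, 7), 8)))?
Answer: -6853/2918426745 - 2*sqrt(105)/2918426745 ≈ -2.3552e-6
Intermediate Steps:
O(N, G) = (3 + N)/G
w(K, X) = sqrt(K + X)
1/((660 - 225)*(-979 + w(O(1, 7), 8))) = 1/((660 - 225)*(-979 + sqrt((3 + 1)/7 + 8))) = 1/(435*(-979 + sqrt((1/7)*4 + 8))) = 1/(435*(-979 + sqrt(4/7 + 8))) = 1/(435*(-979 + sqrt(60/7))) = 1/(435*(-979 + 2*sqrt(105)/7)) = 1/(-425865 + 870*sqrt(105)/7)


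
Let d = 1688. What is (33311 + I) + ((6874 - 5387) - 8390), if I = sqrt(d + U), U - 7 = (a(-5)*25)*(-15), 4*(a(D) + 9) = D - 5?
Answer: 26408 + 3*sqrt(2670)/2 ≈ 26486.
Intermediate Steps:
a(D) = -41/4 + D/4 (a(D) = -9 + (D - 5)/4 = -9 + (-5 + D)/4 = -9 + (-5/4 + D/4) = -41/4 + D/4)
U = 8639/2 (U = 7 + ((-41/4 + (1/4)*(-5))*25)*(-15) = 7 + ((-41/4 - 5/4)*25)*(-15) = 7 - 23/2*25*(-15) = 7 - 575/2*(-15) = 7 + 8625/2 = 8639/2 ≈ 4319.5)
I = 3*sqrt(2670)/2 (I = sqrt(1688 + 8639/2) = sqrt(12015/2) = 3*sqrt(2670)/2 ≈ 77.508)
(33311 + I) + ((6874 - 5387) - 8390) = (33311 + 3*sqrt(2670)/2) + ((6874 - 5387) - 8390) = (33311 + 3*sqrt(2670)/2) + (1487 - 8390) = (33311 + 3*sqrt(2670)/2) - 6903 = 26408 + 3*sqrt(2670)/2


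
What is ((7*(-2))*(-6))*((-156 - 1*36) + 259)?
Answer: 5628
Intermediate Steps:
((7*(-2))*(-6))*((-156 - 1*36) + 259) = (-14*(-6))*((-156 - 36) + 259) = 84*(-192 + 259) = 84*67 = 5628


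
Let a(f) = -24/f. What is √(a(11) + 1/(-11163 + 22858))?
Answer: I*√36106663505/128645 ≈ 1.4771*I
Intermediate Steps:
√(a(11) + 1/(-11163 + 22858)) = √(-24/11 + 1/(-11163 + 22858)) = √(-24*1/11 + 1/11695) = √(-24/11 + 1/11695) = √(-280669/128645) = I*√36106663505/128645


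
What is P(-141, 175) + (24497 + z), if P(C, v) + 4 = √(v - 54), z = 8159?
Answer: 32663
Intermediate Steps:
P(C, v) = -4 + √(-54 + v) (P(C, v) = -4 + √(v - 54) = -4 + √(-54 + v))
P(-141, 175) + (24497 + z) = (-4 + √(-54 + 175)) + (24497 + 8159) = (-4 + √121) + 32656 = (-4 + 11) + 32656 = 7 + 32656 = 32663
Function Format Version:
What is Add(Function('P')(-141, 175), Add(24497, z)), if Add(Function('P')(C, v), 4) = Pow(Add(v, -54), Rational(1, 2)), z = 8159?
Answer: 32663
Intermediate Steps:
Function('P')(C, v) = Add(-4, Pow(Add(-54, v), Rational(1, 2))) (Function('P')(C, v) = Add(-4, Pow(Add(v, -54), Rational(1, 2))) = Add(-4, Pow(Add(-54, v), Rational(1, 2))))
Add(Function('P')(-141, 175), Add(24497, z)) = Add(Add(-4, Pow(Add(-54, 175), Rational(1, 2))), Add(24497, 8159)) = Add(Add(-4, Pow(121, Rational(1, 2))), 32656) = Add(Add(-4, 11), 32656) = Add(7, 32656) = 32663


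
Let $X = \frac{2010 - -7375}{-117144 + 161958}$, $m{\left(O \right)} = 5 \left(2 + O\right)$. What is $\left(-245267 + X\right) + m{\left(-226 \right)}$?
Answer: $- \frac{11041577633}{44814} \approx -2.4639 \cdot 10^{5}$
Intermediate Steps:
$m{\left(O \right)} = 10 + 5 O$
$X = \frac{9385}{44814}$ ($X = \frac{2010 + \left(-23526 + 30901\right)}{44814} = \left(2010 + 7375\right) \frac{1}{44814} = 9385 \cdot \frac{1}{44814} = \frac{9385}{44814} \approx 0.20942$)
$\left(-245267 + X\right) + m{\left(-226 \right)} = \left(-245267 + \frac{9385}{44814}\right) + \left(10 + 5 \left(-226\right)\right) = - \frac{10991385953}{44814} + \left(10 - 1130\right) = - \frac{10991385953}{44814} - 1120 = - \frac{11041577633}{44814}$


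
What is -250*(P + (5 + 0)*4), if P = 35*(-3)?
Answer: 21250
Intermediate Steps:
P = -105
-250*(P + (5 + 0)*4) = -250*(-105 + (5 + 0)*4) = -250*(-105 + 5*4) = -250*(-105 + 20) = -250*(-85) = 21250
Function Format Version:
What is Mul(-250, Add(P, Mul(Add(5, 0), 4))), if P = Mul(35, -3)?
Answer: 21250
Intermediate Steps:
P = -105
Mul(-250, Add(P, Mul(Add(5, 0), 4))) = Mul(-250, Add(-105, Mul(Add(5, 0), 4))) = Mul(-250, Add(-105, Mul(5, 4))) = Mul(-250, Add(-105, 20)) = Mul(-250, -85) = 21250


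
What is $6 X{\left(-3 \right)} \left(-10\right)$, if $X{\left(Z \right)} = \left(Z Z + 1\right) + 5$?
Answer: $-900$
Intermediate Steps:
$X{\left(Z \right)} = 6 + Z^{2}$ ($X{\left(Z \right)} = \left(Z^{2} + 1\right) + 5 = \left(1 + Z^{2}\right) + 5 = 6 + Z^{2}$)
$6 X{\left(-3 \right)} \left(-10\right) = 6 \left(6 + \left(-3\right)^{2}\right) \left(-10\right) = 6 \left(6 + 9\right) \left(-10\right) = 6 \cdot 15 \left(-10\right) = 90 \left(-10\right) = -900$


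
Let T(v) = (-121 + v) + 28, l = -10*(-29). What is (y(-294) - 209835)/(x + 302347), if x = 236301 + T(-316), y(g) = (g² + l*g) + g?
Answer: -69651/179413 ≈ -0.38822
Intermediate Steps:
l = 290
T(v) = -93 + v
y(g) = g² + 291*g (y(g) = (g² + 290*g) + g = g² + 291*g)
x = 235892 (x = 236301 + (-93 - 316) = 236301 - 409 = 235892)
(y(-294) - 209835)/(x + 302347) = (-294*(291 - 294) - 209835)/(235892 + 302347) = (-294*(-3) - 209835)/538239 = (882 - 209835)*(1/538239) = -208953*1/538239 = -69651/179413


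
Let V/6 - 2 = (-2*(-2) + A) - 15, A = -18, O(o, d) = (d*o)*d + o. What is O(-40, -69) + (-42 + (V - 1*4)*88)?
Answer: -205130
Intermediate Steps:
O(o, d) = o + o*d² (O(o, d) = o*d² + o = o + o*d²)
V = -162 (V = 12 + 6*((-2*(-2) - 18) - 15) = 12 + 6*((4 - 18) - 15) = 12 + 6*(-14 - 15) = 12 + 6*(-29) = 12 - 174 = -162)
O(-40, -69) + (-42 + (V - 1*4)*88) = -40*(1 + (-69)²) + (-42 + (-162 - 1*4)*88) = -40*(1 + 4761) + (-42 + (-162 - 4)*88) = -40*4762 + (-42 - 166*88) = -190480 + (-42 - 14608) = -190480 - 14650 = -205130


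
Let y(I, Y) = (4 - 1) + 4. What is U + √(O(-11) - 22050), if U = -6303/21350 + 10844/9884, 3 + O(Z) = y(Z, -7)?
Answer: 6043591/7536550 + I*√22046 ≈ 0.8019 + 148.48*I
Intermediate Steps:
y(I, Y) = 7 (y(I, Y) = 3 + 4 = 7)
O(Z) = 4 (O(Z) = -3 + 7 = 4)
U = 6043591/7536550 (U = -6303*1/21350 + 10844*(1/9884) = -6303/21350 + 2711/2471 = 6043591/7536550 ≈ 0.80190)
U + √(O(-11) - 22050) = 6043591/7536550 + √(4 - 22050) = 6043591/7536550 + √(-22046) = 6043591/7536550 + I*√22046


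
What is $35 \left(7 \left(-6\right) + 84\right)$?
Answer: $1470$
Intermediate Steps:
$35 \left(7 \left(-6\right) + 84\right) = 35 \left(-42 + 84\right) = 35 \cdot 42 = 1470$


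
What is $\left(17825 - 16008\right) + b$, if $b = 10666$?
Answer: $12483$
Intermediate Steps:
$\left(17825 - 16008\right) + b = \left(17825 - 16008\right) + 10666 = 1817 + 10666 = 12483$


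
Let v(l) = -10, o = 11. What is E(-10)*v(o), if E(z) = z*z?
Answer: -1000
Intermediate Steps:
E(z) = z²
E(-10)*v(o) = (-10)²*(-10) = 100*(-10) = -1000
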